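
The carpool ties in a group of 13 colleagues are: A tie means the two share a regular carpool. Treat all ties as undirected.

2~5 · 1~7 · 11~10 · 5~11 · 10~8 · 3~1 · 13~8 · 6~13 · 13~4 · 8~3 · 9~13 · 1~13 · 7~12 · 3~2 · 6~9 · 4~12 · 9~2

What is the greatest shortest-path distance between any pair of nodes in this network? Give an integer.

Eccentricity of each node (its greatest distance to any other): 1:4, 2:4, 3:3, 4:4, 5:5, 6:4, 7:5, 8:3, 9:3, 10:4, 11:5, 12:5, 13:3.
The maximum eccentricity is 5, realized for instance by the pair 11–12 via 11 – 10 – 8 – 13 – 4 – 12. So the diameter is 5.

5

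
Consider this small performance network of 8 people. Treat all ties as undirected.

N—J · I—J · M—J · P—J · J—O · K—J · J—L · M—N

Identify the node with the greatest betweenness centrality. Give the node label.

J

Unnormalized betweenness of each node: I:0, J:20, K:0, L:0, M:0, N:0, O:0, P:0.
J has the largest value, 20, making it the main broker — the node through which the most shortest paths run.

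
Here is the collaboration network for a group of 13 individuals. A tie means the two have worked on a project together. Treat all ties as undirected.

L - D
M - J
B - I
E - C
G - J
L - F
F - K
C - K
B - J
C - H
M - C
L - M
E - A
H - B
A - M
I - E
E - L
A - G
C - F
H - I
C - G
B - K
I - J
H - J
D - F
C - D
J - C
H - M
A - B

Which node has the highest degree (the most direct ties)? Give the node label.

C

Degrees — A:4, B:5, C:8, D:3, E:4, F:4, G:3, H:5, I:4, J:6, K:3, L:4, M:5.
The maximum is 8, attained only by C.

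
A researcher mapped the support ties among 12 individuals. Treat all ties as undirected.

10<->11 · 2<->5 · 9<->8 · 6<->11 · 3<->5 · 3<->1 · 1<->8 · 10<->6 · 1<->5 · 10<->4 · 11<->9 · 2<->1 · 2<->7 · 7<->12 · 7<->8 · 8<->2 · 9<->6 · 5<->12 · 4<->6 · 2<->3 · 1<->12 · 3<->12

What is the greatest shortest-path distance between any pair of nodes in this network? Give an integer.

5

Eccentricity of each node (its greatest distance to any other): 1:4, 2:4, 3:5, 4:5, 5:5, 6:4, 7:4, 8:3, 9:3, 10:5, 11:4, 12:5.
The maximum eccentricity is 5, realized for instance by the pair 3–4 via 3 – 2 – 8 – 9 – 6 – 4. So the diameter is 5.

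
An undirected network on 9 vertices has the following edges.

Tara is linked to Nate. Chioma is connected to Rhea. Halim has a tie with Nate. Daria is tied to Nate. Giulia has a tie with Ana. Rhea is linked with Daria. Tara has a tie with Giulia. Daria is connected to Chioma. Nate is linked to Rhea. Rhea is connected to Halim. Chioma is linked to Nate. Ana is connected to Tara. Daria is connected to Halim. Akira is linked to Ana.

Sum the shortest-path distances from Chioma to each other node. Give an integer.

17

Distances from Chioma: Akira:4, Ana:3, Daria:1, Giulia:3, Halim:2, Nate:1, Rhea:1, Tara:2.
Sum = 4 + 3 + 1 + 3 + 2 + 1 + 1 + 2 = 17.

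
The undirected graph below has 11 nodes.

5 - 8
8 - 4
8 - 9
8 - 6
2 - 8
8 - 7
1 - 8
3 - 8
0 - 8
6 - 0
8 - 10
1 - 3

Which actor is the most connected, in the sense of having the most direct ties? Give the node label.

Degrees — 0:2, 1:2, 2:1, 3:2, 4:1, 5:1, 6:2, 7:1, 8:10, 9:1, 10:1.
The maximum is 10, attained only by 8.

8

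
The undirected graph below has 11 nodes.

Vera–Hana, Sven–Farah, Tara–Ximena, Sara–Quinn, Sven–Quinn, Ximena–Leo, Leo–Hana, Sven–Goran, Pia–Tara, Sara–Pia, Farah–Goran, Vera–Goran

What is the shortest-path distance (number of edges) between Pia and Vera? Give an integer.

5

One shortest route is Pia – Tara – Ximena – Leo – Hana – Vera, which uses 5 edges, and at distance 4 from Pia we only reach {Farah, Goran, Hana}, which does not include Vera. So d(Pia,Vera) = 5.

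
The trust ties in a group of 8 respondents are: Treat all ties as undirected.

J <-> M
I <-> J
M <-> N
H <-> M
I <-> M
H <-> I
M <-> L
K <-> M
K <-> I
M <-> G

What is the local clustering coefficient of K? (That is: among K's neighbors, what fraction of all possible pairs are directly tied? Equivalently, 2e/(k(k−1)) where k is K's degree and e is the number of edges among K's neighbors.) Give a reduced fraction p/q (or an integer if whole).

1

K's neighbors: I and M (k = 2).
Possible neighbor pairs: C(2,2) = 1. Edges among them: I–M → e = 1.
Clustering(K) = 1/1.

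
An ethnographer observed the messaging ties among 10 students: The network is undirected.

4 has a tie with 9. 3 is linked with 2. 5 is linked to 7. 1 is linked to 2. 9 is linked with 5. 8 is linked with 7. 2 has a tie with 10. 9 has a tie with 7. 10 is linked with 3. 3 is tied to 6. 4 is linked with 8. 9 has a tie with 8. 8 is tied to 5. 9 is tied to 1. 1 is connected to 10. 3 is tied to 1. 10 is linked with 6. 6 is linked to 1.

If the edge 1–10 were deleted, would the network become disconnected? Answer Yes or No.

No

Even without that edge, 1 still reaches 10 via 1 – 6 – 10, so the network stays connected. Not a bridge.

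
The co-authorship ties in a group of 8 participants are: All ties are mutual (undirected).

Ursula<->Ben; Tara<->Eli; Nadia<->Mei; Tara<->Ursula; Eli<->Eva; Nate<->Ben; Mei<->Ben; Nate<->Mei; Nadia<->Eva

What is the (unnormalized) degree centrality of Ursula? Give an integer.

2

Ursula is directly tied to Ben and Tara. That is 2 neighbors, so the degree of Ursula is 2.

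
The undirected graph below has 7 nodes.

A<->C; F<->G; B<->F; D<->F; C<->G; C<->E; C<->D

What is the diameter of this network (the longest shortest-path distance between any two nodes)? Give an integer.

Eccentricity of each node (its greatest distance to any other): A:4, B:4, C:3, D:2, E:4, F:3, G:2.
The maximum eccentricity is 4, realized for instance by the pair A–B via A – C – D – F – B. So the diameter is 4.

4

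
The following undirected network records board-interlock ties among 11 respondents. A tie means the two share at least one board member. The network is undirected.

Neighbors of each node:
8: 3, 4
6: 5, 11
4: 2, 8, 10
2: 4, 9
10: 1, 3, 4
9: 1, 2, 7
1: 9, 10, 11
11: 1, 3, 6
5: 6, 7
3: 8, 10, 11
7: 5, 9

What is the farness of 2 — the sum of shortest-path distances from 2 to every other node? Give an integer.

23

Distances from 2: 1:2, 3:3, 4:1, 5:3, 6:4, 7:2, 8:2, 9:1, 10:2, 11:3.
Sum = 2 + 3 + 1 + 3 + 4 + 2 + 2 + 1 + 2 + 3 = 23.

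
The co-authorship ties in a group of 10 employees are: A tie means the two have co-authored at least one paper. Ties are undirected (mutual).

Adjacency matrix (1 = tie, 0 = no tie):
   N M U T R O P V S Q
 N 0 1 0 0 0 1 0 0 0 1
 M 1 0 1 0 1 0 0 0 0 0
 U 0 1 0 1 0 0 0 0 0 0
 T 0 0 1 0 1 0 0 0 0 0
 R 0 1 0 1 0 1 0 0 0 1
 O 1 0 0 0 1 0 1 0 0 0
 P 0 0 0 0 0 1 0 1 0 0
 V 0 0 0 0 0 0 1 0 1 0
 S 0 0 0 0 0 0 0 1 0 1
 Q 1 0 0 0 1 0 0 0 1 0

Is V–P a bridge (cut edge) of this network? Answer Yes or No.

No

Even without that edge, V still reaches P via V – S – Q – N – O – P, so the network stays connected. Not a bridge.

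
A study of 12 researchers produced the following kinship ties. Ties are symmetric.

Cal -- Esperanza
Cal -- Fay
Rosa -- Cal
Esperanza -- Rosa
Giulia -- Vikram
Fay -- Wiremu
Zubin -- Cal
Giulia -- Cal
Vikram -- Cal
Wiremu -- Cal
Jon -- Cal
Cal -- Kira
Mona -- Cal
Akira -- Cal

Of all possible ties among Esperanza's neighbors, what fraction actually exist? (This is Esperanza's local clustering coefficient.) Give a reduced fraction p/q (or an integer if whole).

1

Esperanza's neighbors: Cal and Rosa (k = 2).
Possible neighbor pairs: C(2,2) = 1. Edges among them: Cal–Rosa → e = 1.
Clustering(Esperanza) = 1/1.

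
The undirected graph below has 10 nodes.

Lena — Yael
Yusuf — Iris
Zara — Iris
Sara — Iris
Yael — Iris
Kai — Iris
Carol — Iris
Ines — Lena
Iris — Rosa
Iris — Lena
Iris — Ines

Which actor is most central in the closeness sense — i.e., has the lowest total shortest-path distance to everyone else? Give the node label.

Iris

Farness (sum of distances to all others) for each node — Carol:17, Ines:16, Iris:9, Kai:17, Lena:15, Rosa:17, Sara:17, Yael:16, Yusuf:17, Zara:17.
The smallest farness is 9, for Iris, so Iris has the highest closeness.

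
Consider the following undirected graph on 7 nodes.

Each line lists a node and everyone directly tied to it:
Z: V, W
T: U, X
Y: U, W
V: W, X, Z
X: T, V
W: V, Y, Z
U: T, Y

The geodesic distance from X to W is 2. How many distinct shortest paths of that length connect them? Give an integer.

The shortest distance is 2, and the only length-2 path is X–V–W. So there is exactly 1 shortest path.

1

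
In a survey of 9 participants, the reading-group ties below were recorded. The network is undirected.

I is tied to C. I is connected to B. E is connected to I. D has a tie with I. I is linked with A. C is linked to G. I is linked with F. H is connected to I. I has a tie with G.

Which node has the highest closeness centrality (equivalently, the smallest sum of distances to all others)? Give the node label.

Farness (sum of distances to all others) for each node — A:15, B:15, C:14, D:15, E:15, F:15, G:14, H:15, I:8.
The smallest farness is 8, for I, so I has the highest closeness.

I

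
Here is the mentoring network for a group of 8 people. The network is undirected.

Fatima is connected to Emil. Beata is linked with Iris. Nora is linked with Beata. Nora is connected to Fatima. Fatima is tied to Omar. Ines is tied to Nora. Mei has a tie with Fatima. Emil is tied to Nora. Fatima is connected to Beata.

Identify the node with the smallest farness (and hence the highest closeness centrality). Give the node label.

Farness (sum of distances to all others) for each node — Beata:11, Emil:13, Fatima:9, Ines:16, Iris:17, Mei:15, Nora:10, Omar:15.
The smallest farness is 9, for Fatima, so Fatima has the highest closeness.

Fatima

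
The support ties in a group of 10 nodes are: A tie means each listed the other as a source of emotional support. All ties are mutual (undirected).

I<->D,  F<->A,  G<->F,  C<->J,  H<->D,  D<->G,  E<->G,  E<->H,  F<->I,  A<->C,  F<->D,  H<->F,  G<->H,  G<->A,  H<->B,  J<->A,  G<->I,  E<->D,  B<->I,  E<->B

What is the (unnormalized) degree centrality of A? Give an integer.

A is directly tied to C, F, G, and J. That is 4 neighbors, so the degree of A is 4.

4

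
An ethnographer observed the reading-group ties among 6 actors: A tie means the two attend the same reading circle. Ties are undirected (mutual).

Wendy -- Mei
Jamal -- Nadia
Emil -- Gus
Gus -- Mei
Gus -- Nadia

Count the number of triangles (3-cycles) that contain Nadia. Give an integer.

0

Nadia's neighbors are Gus and Jamal, but none of them are tied to each other, so no triangle contains Nadia.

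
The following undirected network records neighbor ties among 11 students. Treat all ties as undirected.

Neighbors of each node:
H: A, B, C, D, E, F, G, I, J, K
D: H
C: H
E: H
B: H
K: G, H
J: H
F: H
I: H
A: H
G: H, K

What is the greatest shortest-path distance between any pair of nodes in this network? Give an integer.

Eccentricity of each node (its greatest distance to any other): A:2, B:2, C:2, D:2, E:2, F:2, G:2, H:1, I:2, J:2, K:2.
The maximum eccentricity is 2, realized for instance by the pair A–D via A – H – D. So the diameter is 2.

2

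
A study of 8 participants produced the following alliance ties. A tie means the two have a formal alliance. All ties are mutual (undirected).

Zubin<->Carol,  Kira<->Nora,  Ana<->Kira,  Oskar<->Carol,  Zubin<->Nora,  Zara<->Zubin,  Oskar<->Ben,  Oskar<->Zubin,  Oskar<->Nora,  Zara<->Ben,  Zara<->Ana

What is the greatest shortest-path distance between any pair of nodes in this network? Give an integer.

3

Eccentricity of each node (its greatest distance to any other): Ana:3, Ben:3, Carol:3, Kira:3, Nora:2, Oskar:3, Zara:2, Zubin:2.
The maximum eccentricity is 3, realized for instance by the pair Kira–Ben via Kira – Ana – Zara – Ben. So the diameter is 3.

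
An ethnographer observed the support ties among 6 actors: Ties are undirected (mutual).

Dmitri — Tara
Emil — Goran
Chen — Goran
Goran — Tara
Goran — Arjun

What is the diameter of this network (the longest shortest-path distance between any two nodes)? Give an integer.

3

Eccentricity of each node (its greatest distance to any other): Arjun:3, Chen:3, Dmitri:3, Emil:3, Goran:2, Tara:2.
The maximum eccentricity is 3, realized for instance by the pair Arjun–Dmitri via Arjun – Goran – Tara – Dmitri. So the diameter is 3.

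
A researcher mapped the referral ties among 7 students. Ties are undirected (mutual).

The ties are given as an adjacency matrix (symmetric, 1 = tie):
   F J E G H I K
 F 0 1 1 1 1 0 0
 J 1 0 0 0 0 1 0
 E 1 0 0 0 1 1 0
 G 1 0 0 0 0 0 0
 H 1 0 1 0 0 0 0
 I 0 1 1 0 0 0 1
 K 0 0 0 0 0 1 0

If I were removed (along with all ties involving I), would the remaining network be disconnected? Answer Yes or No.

Removing I leaves {E, F, G, H, and J} with no path to {K}, so the network splits into 2 components. I is a cut vertex.

Yes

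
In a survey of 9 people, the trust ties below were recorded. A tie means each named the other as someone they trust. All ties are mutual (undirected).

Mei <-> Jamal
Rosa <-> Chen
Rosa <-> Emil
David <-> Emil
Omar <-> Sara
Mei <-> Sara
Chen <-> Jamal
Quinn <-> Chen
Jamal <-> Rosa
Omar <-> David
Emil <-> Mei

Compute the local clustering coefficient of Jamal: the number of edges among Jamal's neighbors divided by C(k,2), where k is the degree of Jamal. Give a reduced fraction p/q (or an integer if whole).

1/3

Jamal's neighbors: Chen, Mei, and Rosa (k = 3).
Possible neighbor pairs: C(3,2) = 3. Edges among them: Chen–Rosa → e = 1.
Clustering(Jamal) = 1/3.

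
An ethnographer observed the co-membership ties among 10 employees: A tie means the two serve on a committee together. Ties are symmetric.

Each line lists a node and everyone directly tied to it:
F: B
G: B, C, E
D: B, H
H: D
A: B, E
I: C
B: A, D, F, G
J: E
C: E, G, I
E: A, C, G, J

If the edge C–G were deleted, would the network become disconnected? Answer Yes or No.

Even without that edge, C still reaches G via C – E – G, so the network stays connected. Not a bridge.

No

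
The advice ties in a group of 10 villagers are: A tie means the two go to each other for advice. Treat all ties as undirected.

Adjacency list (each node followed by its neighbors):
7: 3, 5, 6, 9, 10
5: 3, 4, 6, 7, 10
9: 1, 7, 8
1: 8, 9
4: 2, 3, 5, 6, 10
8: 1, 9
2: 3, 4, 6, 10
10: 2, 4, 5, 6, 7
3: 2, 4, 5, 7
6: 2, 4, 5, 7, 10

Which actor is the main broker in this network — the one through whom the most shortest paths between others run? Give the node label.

7

Unnormalized betweenness of each node: 1:0, 2:1/2, 3:31/12, 4:3/4, 5:3/2, 6:31/12, 7:37/2, 8:0, 9:14, 10:31/12.
7 has the largest value, 37/2, making it the main broker — the node through which the most shortest paths run.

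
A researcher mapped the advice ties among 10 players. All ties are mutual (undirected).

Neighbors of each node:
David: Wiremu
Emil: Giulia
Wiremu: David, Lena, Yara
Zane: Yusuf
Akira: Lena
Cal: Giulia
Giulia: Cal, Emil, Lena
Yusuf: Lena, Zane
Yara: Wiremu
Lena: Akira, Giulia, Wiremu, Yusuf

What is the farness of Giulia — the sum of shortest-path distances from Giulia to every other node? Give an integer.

18

Distances from Giulia: Akira:2, Cal:1, David:3, Emil:1, Lena:1, Wiremu:2, Yara:3, Yusuf:2, Zane:3.
Sum = 2 + 1 + 3 + 1 + 1 + 2 + 3 + 2 + 3 = 18.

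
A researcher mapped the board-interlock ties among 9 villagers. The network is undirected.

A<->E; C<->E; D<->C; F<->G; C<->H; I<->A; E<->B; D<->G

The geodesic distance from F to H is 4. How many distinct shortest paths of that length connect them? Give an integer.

The shortest distance is 4, and the only length-4 path is F–G–D–C–H. So there is exactly 1 shortest path.

1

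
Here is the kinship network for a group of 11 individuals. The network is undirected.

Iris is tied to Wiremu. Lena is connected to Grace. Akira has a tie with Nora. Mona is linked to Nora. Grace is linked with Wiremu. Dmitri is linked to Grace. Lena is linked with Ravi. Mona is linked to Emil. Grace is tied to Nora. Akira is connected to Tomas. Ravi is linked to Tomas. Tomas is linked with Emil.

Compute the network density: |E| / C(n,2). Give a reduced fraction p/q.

There are 12 edges and 11 nodes, so the maximum possible is C(11,2) = 55.
Density = 12/55.

12/55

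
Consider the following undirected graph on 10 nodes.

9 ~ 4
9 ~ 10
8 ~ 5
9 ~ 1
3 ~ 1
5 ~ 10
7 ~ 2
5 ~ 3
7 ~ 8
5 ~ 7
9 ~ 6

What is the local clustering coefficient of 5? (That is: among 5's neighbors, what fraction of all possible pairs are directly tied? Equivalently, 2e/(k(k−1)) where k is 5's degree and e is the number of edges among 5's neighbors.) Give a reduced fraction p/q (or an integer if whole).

5's neighbors: 3, 7, 8, and 10 (k = 4).
Possible neighbor pairs: C(4,2) = 6. Edges among them: 7–8 → e = 1.
Clustering(5) = 1/6.

1/6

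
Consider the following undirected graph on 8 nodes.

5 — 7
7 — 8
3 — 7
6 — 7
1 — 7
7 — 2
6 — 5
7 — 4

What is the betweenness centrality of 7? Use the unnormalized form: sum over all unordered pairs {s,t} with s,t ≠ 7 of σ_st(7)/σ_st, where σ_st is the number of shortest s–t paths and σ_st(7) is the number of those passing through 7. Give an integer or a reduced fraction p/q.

Pairs whose geodesics pass through 7 — 3–1: 1; 3–8: 1; 3–4: 1; 3–2: 1; 3–6: 1; 3–5: 1; 1–8: 1; 1–4: 1; 1–2: 1; 1–6: 1; 1–5: 1; 8–4: 1; 8–2: 1; 8–6: 1 … (+6 more pairs).
All other pairs contribute 0.
Summing the contributions gives betweenness(7) = 20.

20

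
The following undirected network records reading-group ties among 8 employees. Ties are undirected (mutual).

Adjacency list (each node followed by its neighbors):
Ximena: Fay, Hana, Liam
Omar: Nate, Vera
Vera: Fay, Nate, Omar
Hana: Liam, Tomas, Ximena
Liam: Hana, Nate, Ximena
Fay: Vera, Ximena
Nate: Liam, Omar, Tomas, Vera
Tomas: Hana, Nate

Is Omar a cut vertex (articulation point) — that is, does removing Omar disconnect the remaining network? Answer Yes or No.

Even without Omar, every remaining node can still reach every other (the residual graph is connected), so Omar is not a cut vertex.

No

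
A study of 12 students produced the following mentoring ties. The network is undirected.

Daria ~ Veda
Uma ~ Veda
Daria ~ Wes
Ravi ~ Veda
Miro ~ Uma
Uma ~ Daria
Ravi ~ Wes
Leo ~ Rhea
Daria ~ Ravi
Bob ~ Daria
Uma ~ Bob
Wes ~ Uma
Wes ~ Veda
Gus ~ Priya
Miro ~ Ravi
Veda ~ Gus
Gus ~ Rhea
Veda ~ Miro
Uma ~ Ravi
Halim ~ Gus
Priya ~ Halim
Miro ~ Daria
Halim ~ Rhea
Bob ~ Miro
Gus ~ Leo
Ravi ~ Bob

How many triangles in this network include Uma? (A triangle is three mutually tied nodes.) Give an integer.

Uma's neighbors: Bob, Daria, Miro, Ravi, Veda, and Wes.
Neighbor pairs that are themselves tied: Uma–Bob–Daria; Uma–Bob–Miro; Uma–Bob–Ravi; Uma–Daria–Miro; Uma–Daria–Ravi; Uma–Daria–Veda; Uma–Daria–Wes; Uma–Miro–Ravi; Uma–Miro–Veda; Uma–Ravi–Veda; Uma–Ravi–Wes; Uma–Veda–Wes. Each forms one triangle with Uma, for 12 in total.

12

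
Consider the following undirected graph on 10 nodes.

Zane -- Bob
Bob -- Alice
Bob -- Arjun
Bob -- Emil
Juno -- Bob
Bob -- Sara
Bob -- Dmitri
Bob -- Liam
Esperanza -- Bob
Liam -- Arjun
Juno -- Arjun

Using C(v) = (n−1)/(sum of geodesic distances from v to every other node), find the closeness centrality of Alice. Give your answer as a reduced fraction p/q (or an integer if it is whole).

9/17

Distances from Alice: Arjun:2, Bob:1, Dmitri:2, Emil:2, Esperanza:2, Juno:2, Liam:2, Sara:2, Zane:2. Sum = 17.
n = 10, so closeness = 9/17.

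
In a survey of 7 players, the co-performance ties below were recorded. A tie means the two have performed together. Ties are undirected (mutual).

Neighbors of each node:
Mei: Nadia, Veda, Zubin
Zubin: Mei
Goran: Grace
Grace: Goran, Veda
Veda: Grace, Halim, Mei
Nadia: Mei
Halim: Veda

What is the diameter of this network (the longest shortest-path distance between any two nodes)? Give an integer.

Eccentricity of each node (its greatest distance to any other): Goran:4, Grace:3, Halim:3, Mei:3, Nadia:4, Veda:2, Zubin:4.
The maximum eccentricity is 4, realized for instance by the pair Goran–Zubin via Goran – Grace – Veda – Mei – Zubin. So the diameter is 4.

4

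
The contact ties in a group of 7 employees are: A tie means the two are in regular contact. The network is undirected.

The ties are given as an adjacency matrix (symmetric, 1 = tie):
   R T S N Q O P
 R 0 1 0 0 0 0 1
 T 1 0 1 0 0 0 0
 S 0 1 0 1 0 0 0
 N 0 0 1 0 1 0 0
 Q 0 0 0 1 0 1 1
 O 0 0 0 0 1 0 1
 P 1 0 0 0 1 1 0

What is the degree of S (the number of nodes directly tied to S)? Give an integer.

2

S is directly tied to N and T. That is 2 neighbors, so the degree of S is 2.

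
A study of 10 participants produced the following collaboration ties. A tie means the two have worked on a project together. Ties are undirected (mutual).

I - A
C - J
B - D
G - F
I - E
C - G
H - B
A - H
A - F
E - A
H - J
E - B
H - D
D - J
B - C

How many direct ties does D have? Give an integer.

3

D is directly tied to B, H, and J. That is 3 neighbors, so the degree of D is 3.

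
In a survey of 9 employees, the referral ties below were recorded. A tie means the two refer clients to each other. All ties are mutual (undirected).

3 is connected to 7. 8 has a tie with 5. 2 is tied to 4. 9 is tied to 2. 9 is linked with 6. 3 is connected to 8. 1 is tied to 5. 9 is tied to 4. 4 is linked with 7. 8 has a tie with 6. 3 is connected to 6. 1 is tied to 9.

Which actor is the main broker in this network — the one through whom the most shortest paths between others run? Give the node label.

9

Unnormalized betweenness of each node: 1:3, 2:0, 3:7/2, 4:7/2, 5:3/2, 6:9/2, 7:2, 8:7/2, 9:21/2.
9 has the largest value, 21/2, making it the main broker — the node through which the most shortest paths run.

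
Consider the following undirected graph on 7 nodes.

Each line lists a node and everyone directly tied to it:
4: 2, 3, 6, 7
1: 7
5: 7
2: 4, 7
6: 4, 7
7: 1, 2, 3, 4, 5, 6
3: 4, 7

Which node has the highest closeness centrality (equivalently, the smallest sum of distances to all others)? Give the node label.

7

Farness (sum of distances to all others) for each node — 1:11, 2:10, 3:10, 4:8, 5:11, 6:10, 7:6.
The smallest farness is 6, for 7, so 7 has the highest closeness.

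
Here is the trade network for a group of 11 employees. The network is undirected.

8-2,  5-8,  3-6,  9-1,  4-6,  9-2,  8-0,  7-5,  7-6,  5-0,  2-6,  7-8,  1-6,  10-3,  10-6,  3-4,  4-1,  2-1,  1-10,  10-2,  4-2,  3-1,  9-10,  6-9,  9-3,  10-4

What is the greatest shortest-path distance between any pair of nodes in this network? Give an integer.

Eccentricity of each node (its greatest distance to any other): 0:4, 1:3, 2:2, 3:4, 4:3, 5:3, 6:3, 7:2, 8:3, 9:3, 10:3.
The maximum eccentricity is 4, realized for instance by the pair 0–3 via 0 – 8 – 2 – 1 – 3. So the diameter is 4.

4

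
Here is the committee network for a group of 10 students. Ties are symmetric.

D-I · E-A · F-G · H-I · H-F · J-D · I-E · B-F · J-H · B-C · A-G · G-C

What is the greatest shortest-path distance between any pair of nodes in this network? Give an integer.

5

Eccentricity of each node (its greatest distance to any other): A:4, B:4, C:5, D:5, E:4, F:3, G:4, H:3, I:4, J:4.
The maximum eccentricity is 5, realized for instance by the pair C–D via C – B – F – H – I – D. So the diameter is 5.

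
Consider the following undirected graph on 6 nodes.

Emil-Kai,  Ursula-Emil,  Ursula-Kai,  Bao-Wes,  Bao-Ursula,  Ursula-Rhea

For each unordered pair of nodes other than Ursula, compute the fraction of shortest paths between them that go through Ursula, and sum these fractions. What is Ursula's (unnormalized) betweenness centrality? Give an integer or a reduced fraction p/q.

Pairs whose geodesics pass through Ursula — Rhea–Bao: 1; Rhea–Kai: 1; Rhea–Wes: 1; Rhea–Emil: 1; Bao–Kai: 1; Bao–Emil: 1; Kai–Wes: 1; Wes–Emil: 1.
All other pairs contribute 0.
Summing the contributions gives betweenness(Ursula) = 8.

8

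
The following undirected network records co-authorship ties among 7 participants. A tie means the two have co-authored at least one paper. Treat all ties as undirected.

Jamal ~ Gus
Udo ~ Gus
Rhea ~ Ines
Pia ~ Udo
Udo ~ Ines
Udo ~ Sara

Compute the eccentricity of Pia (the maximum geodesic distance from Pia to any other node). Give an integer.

3

Distances from Pia: Gus:2, Ines:2, Jamal:3, Rhea:3, Sara:2, Udo:1.
The largest is 3 (to Jamal and Rhea), so the eccentricity of Pia is 3.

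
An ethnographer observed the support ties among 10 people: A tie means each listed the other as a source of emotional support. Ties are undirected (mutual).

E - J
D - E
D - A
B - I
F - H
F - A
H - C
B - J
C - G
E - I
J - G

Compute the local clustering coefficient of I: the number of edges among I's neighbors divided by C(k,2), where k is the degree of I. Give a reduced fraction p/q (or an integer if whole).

I's neighbors: B and E (k = 2).
Possible neighbor pairs: C(2,2) = 1. Edges among them: none → e = 0.
Clustering(I) = 0/1.

0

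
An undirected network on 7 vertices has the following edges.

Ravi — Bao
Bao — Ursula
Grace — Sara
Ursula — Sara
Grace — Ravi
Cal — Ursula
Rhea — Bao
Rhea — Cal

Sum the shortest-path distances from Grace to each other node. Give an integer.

Distances from Grace: Bao:2, Cal:3, Ravi:1, Rhea:3, Sara:1, Ursula:2.
Sum = 2 + 3 + 1 + 3 + 1 + 2 = 12.

12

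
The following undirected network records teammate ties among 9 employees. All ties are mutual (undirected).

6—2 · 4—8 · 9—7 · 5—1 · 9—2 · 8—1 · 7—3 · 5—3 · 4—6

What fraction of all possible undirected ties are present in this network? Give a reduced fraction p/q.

1/4

There are 9 edges and 9 nodes, so the maximum possible is C(9,2) = 36.
Density = 9/36 = 1/4.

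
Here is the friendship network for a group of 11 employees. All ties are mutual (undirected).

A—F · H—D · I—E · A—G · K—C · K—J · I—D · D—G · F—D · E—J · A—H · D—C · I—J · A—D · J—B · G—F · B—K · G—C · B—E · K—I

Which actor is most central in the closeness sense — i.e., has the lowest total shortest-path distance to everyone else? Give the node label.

D

Farness (sum of distances to all others) for each node — A:21, B:25, C:18, D:15, E:22, F:22, G:19, H:23, I:16, J:20, K:19.
The smallest farness is 15, for D, so D has the highest closeness.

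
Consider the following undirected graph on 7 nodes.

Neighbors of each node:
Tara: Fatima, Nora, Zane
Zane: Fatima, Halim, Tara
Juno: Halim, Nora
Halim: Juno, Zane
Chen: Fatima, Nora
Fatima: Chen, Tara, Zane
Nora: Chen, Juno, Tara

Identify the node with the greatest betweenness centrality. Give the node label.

Unnormalized betweenness of each node: Chen:5/6, Fatima:2, Halim:4/3, Juno:3/2, Nora:11/3, Tara:11/6, Zane:17/6.
Nora has the largest value, 11/3, making it the main broker — the node through which the most shortest paths run.

Nora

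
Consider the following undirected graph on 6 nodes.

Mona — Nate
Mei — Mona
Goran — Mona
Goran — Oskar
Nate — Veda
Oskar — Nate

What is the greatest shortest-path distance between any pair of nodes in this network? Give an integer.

Eccentricity of each node (its greatest distance to any other): Goran:3, Mei:3, Mona:2, Nate:2, Oskar:3, Veda:3.
The maximum eccentricity is 3, realized for instance by the pair Veda–Mei via Veda – Nate – Mona – Mei. So the diameter is 3.

3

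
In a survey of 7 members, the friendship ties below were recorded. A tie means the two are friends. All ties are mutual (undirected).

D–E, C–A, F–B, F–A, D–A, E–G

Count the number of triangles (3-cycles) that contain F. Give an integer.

0

F's neighbors are A and B, but none of them are tied to each other, so no triangle contains F.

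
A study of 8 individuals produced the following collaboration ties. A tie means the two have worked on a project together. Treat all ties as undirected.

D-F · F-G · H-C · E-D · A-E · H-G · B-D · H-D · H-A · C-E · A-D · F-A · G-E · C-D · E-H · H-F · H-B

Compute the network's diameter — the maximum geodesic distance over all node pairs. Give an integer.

Eccentricity of each node (its greatest distance to any other): A:2, B:2, C:2, D:2, E:2, F:2, G:2, H:1.
The maximum eccentricity is 2, realized for instance by the pair F–C via F – H – C. So the diameter is 2.

2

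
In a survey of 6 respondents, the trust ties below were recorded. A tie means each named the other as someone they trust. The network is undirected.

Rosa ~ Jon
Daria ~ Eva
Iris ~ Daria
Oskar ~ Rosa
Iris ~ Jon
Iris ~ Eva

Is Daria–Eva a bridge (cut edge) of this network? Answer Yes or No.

No

Even without that edge, Daria still reaches Eva via Daria – Iris – Eva, so the network stays connected. Not a bridge.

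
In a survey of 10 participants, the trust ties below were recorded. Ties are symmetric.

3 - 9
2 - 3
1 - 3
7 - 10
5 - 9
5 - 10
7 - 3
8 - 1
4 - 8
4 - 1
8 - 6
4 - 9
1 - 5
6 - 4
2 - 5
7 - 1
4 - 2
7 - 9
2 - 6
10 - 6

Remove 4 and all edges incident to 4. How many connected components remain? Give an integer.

4's neighbors (1, 2, 6, 8, and 9) remain reachable from one another through other ties, so the rest of the network stays in one piece.

1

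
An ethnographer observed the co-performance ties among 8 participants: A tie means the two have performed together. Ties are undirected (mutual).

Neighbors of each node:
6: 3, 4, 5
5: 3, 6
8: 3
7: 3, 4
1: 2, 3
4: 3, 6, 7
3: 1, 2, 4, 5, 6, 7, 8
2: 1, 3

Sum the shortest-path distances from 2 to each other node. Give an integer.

12

Distances from 2: 1:1, 3:1, 4:2, 5:2, 6:2, 7:2, 8:2.
Sum = 1 + 1 + 2 + 2 + 2 + 2 + 2 = 12.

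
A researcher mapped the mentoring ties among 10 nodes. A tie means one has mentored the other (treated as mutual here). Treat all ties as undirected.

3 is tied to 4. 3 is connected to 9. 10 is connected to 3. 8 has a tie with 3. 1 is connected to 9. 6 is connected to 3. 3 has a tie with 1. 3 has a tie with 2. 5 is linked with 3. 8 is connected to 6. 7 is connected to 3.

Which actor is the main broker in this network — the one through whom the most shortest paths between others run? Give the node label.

Unnormalized betweenness of each node: 1:0, 2:0, 3:34, 4:0, 5:0, 6:0, 7:0, 8:0, 9:0, 10:0.
3 has the largest value, 34, making it the main broker — the node through which the most shortest paths run.

3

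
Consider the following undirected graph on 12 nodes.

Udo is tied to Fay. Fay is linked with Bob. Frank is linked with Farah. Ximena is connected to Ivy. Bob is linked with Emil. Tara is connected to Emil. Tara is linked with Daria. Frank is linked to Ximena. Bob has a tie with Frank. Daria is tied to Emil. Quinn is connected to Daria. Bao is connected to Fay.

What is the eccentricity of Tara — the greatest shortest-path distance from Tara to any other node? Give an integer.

5

Distances from Tara: Bao:4, Bob:2, Daria:1, Emil:1, Farah:4, Fay:3, Frank:3, Ivy:5, Quinn:2, Udo:4, Ximena:4.
The largest is 5 (to Ivy), so the eccentricity of Tara is 5.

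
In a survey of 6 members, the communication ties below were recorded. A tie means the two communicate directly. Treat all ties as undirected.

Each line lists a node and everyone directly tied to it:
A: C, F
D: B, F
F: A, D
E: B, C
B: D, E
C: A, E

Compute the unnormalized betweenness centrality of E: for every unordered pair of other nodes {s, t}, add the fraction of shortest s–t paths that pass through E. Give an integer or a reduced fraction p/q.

Pairs whose geodesics pass through E — A–B: 1/2; C–B: 1; C–D: 1/2.
All other pairs contribute 0.
Summing the contributions gives betweenness(E) = 2.

2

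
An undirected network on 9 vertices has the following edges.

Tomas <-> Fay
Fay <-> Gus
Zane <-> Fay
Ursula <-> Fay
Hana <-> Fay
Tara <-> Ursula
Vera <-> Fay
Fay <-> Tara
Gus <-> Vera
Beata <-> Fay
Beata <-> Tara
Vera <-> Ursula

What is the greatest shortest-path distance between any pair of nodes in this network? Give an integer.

Eccentricity of each node (its greatest distance to any other): Beata:2, Fay:1, Gus:2, Hana:2, Tara:2, Tomas:2, Ursula:2, Vera:2, Zane:2.
The maximum eccentricity is 2, realized for instance by the pair Tomas–Ursula via Tomas – Fay – Ursula. So the diameter is 2.

2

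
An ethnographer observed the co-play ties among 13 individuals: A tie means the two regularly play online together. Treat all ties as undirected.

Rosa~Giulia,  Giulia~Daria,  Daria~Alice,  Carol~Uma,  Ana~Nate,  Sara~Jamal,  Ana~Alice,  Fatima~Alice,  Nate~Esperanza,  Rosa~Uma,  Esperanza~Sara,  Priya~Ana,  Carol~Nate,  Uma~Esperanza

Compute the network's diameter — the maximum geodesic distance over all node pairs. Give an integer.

Eccentricity of each node (its greatest distance to any other): Alice:5, Ana:4, Carol:4, Daria:6, Esperanza:4, Fatima:6, Giulia:5, Jamal:6, Nate:4, Priya:5, Rosa:5, Sara:5, Uma:5.
The maximum eccentricity is 6, realized for instance by the pair Daria–Jamal via Daria – Giulia – Rosa – Uma – Esperanza – Sara – Jamal. So the diameter is 6.

6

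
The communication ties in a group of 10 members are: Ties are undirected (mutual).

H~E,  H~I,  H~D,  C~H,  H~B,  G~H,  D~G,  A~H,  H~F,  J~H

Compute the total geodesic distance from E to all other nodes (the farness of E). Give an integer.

Distances from E: A:2, B:2, C:2, D:2, F:2, G:2, H:1, I:2, J:2.
Sum = 2 + 2 + 2 + 2 + 2 + 2 + 1 + 2 + 2 = 17.

17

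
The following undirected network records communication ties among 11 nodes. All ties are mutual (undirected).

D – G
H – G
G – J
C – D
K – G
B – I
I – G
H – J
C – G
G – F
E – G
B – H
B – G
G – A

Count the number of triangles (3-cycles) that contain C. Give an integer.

1

C's neighbors: D and G.
Neighbor pairs that are themselves tied: C–D–G. Each forms one triangle with C, for 1 in total.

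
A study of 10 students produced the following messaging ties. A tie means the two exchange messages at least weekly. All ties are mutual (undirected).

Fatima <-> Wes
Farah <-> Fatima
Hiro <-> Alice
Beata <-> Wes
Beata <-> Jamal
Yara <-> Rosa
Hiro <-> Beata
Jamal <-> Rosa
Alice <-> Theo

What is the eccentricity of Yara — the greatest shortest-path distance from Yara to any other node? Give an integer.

6

Distances from Yara: Alice:5, Beata:3, Farah:6, Fatima:5, Hiro:4, Jamal:2, Rosa:1, Theo:6, Wes:4.
The largest is 6 (to Farah and Theo), so the eccentricity of Yara is 6.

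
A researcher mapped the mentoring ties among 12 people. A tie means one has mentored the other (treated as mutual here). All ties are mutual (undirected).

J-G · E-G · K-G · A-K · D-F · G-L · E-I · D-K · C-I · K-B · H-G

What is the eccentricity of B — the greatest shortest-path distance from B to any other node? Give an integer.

5

Distances from B: A:2, C:5, D:2, E:3, F:3, G:2, H:3, I:4, J:3, K:1, L:3.
The largest is 5 (to C), so the eccentricity of B is 5.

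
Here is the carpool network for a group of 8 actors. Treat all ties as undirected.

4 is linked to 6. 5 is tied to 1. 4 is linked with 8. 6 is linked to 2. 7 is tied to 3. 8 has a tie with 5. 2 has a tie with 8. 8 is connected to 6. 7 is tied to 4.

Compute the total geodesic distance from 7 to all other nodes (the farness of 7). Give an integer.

Distances from 7: 1:4, 2:3, 3:1, 4:1, 5:3, 6:2, 8:2.
Sum = 4 + 3 + 1 + 1 + 3 + 2 + 2 = 16.

16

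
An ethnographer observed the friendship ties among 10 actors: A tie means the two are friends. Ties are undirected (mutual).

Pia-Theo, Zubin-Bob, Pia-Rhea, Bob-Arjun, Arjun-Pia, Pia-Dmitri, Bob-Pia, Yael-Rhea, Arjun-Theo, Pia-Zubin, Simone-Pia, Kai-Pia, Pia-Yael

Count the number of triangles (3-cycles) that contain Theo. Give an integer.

1

Theo's neighbors: Arjun and Pia.
Neighbor pairs that are themselves tied: Theo–Arjun–Pia. Each forms one triangle with Theo, for 1 in total.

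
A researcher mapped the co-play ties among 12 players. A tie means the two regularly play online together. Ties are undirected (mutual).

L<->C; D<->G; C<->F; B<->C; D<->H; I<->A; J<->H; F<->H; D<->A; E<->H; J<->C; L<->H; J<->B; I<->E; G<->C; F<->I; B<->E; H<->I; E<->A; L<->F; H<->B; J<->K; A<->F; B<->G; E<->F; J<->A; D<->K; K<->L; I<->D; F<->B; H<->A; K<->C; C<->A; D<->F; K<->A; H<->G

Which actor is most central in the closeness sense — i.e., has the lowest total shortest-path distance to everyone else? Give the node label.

Farness (sum of distances to all others) for each node — A:14, B:16, C:15, D:16, E:17, F:14, G:18, H:13, I:17, J:17, K:17, L:18.
The smallest farness is 13, for H, so H has the highest closeness.

H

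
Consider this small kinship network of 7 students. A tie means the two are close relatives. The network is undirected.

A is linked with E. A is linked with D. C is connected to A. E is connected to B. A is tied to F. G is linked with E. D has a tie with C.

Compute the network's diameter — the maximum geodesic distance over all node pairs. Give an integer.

Eccentricity of each node (its greatest distance to any other): A:2, B:3, C:3, D:3, E:2, F:3, G:3.
The maximum eccentricity is 3, realized for instance by the pair C–B via C – A – E – B. So the diameter is 3.

3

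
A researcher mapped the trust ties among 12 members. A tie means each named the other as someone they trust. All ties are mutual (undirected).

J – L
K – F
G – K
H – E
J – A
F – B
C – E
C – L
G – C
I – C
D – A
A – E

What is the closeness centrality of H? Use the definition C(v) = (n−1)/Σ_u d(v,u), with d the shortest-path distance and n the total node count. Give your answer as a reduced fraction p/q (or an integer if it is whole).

Distances from H: A:2, B:6, C:2, D:3, E:1, F:5, G:3, I:3, J:3, K:4, L:3. Sum = 35.
n = 12, so closeness = 11/35.

11/35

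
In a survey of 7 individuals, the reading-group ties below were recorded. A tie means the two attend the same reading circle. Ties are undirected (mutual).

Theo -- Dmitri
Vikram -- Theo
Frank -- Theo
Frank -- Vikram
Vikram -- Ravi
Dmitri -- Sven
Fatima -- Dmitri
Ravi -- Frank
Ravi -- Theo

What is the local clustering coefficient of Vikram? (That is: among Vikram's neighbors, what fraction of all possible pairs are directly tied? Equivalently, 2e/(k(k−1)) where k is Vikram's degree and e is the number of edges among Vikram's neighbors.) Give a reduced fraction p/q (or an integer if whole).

Vikram's neighbors: Frank, Ravi, and Theo (k = 3).
Possible neighbor pairs: C(3,2) = 3. Edges among them: Frank–Ravi, Frank–Theo, Ravi–Theo → e = 3.
Clustering(Vikram) = 3/3 = 1.

1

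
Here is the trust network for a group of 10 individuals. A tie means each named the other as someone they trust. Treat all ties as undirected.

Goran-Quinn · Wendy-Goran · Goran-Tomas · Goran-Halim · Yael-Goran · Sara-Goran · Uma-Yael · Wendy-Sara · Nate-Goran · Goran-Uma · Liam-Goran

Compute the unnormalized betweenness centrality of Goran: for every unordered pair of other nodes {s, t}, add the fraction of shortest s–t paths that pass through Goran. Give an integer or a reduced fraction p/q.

Pairs whose geodesics pass through Goran — Liam–Sara: 1; Liam–Uma: 1; Liam–Halim: 1; Liam–Quinn: 1; Liam–Tomas: 1; Liam–Nate: 1; Liam–Yael: 1; Liam–Wendy: 1; Sara–Uma: 1; Sara–Halim: 1; Sara–Quinn: 1; Sara–Tomas: 1; Sara–Nate: 1; Sara–Yael: 1 … (+20 more pairs).
All other pairs contribute 0.
Summing the contributions gives betweenness(Goran) = 34.

34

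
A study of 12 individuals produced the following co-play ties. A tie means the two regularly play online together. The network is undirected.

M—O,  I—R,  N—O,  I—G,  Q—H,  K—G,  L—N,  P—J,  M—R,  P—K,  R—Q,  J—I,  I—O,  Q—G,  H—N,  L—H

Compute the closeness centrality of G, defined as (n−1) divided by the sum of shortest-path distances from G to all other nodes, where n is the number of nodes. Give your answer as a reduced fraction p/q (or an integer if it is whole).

1/2

Distances from G: H:2, I:1, J:2, K:1, L:3, M:3, N:3, O:2, P:2, Q:1, R:2. Sum = 22.
n = 12, so closeness = 11/22 = 1/2.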